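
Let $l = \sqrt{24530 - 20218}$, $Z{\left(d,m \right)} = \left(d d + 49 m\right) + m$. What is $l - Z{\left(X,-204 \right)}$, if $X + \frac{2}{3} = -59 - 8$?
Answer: $\frac{50591}{9} + 14 \sqrt{22} \approx 5686.9$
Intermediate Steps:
$X = - \frac{203}{3}$ ($X = - \frac{2}{3} - 67 = - \frac{203}{3} \approx -67.667$)
$Z{\left(d,m \right)} = d^{2} + 50 m$ ($Z{\left(d,m \right)} = \left(d^{2} + 49 m\right) + m = d^{2} + 50 m$)
$l = 14 \sqrt{22}$ ($l = \sqrt{4312} = 14 \sqrt{22} \approx 65.666$)
$l - Z{\left(X,-204 \right)} = 14 \sqrt{22} - \left(\left(- \frac{203}{3}\right)^{2} + 50 \left(-204\right)\right) = 14 \sqrt{22} - \left(\frac{41209}{9} - 10200\right) = 14 \sqrt{22} - - \frac{50591}{9} = 14 \sqrt{22} + \frac{50591}{9} = \frac{50591}{9} + 14 \sqrt{22}$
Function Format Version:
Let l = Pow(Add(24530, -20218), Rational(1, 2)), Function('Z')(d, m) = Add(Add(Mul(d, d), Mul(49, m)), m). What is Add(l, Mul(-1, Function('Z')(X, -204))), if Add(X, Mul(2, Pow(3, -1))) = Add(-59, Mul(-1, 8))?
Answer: Add(Rational(50591, 9), Mul(14, Pow(22, Rational(1, 2)))) ≈ 5686.9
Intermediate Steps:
X = Rational(-203, 3) (X = Add(Rational(-2, 3), Add(-59, Mul(-1, 8))) = Add(Rational(-2, 3), Add(-59, -8)) = Add(Rational(-2, 3), -67) = Rational(-203, 3) ≈ -67.667)
Function('Z')(d, m) = Add(Pow(d, 2), Mul(50, m)) (Function('Z')(d, m) = Add(Add(Pow(d, 2), Mul(49, m)), m) = Add(Pow(d, 2), Mul(50, m)))
l = Mul(14, Pow(22, Rational(1, 2))) (l = Pow(4312, Rational(1, 2)) = Mul(14, Pow(22, Rational(1, 2))) ≈ 65.666)
Add(l, Mul(-1, Function('Z')(X, -204))) = Add(Mul(14, Pow(22, Rational(1, 2))), Mul(-1, Add(Pow(Rational(-203, 3), 2), Mul(50, -204)))) = Add(Mul(14, Pow(22, Rational(1, 2))), Mul(-1, Add(Rational(41209, 9), -10200))) = Add(Mul(14, Pow(22, Rational(1, 2))), Mul(-1, Rational(-50591, 9))) = Add(Mul(14, Pow(22, Rational(1, 2))), Rational(50591, 9)) = Add(Rational(50591, 9), Mul(14, Pow(22, Rational(1, 2))))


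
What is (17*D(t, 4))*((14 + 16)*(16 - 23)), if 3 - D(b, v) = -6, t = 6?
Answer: -32130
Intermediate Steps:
D(b, v) = 9 (D(b, v) = 3 - 1*(-6) = 3 + 6 = 9)
(17*D(t, 4))*((14 + 16)*(16 - 23)) = (17*9)*((14 + 16)*(16 - 23)) = 153*(30*(-7)) = 153*(-210) = -32130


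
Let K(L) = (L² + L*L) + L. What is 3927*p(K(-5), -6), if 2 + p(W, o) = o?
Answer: -31416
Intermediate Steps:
K(L) = L + 2*L² (K(L) = (L² + L²) + L = 2*L² + L = L + 2*L²)
p(W, o) = -2 + o
3927*p(K(-5), -6) = 3927*(-2 - 6) = 3927*(-8) = -31416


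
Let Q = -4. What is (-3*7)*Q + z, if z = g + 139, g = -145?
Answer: 78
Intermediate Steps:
z = -6 (z = -145 + 139 = -6)
(-3*7)*Q + z = -3*7*(-4) - 6 = -21*(-4) - 6 = 84 - 6 = 78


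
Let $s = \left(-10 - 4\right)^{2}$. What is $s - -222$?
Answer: $418$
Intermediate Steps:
$s = 196$ ($s = \left(-14\right)^{2} = 196$)
$s - -222 = 196 - -222 = 196 + 222 = 418$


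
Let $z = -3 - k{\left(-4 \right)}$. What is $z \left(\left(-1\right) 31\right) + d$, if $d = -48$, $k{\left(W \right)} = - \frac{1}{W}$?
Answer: $\frac{211}{4} \approx 52.75$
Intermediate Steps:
$z = - \frac{13}{4}$ ($z = -3 - - \frac{1}{-4} = -3 - \left(-1\right) \left(- \frac{1}{4}\right) = -3 - \frac{1}{4} = - \frac{13}{4} \approx -3.25$)
$z \left(\left(-1\right) 31\right) + d = - \frac{13 \left(\left(-1\right) 31\right)}{4} - 48 = \left(- \frac{13}{4}\right) \left(-31\right) - 48 = \frac{403}{4} - 48 = \frac{211}{4}$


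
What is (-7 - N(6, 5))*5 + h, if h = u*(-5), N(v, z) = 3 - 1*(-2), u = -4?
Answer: -40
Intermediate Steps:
N(v, z) = 5 (N(v, z) = 3 + 2 = 5)
h = 20 (h = -4*(-5) = 20)
(-7 - N(6, 5))*5 + h = (-7 - 1*5)*5 + 20 = (-7 - 5)*5 + 20 = -12*5 + 20 = -60 + 20 = -40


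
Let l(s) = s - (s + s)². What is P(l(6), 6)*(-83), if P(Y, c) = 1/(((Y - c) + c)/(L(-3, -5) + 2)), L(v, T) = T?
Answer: -83/46 ≈ -1.8043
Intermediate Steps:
l(s) = s - 4*s² (l(s) = s - (2*s)² = s - 4*s²)
P(Y, c) = -3/Y (P(Y, c) = 1/(((Y - c) + c)/(-5 + 2)) = 1/(Y/(-3)) = 1/(Y*(-⅓)) = 1/(-Y/3) = -3/Y)
P(l(6), 6)*(-83) = -3*1/(6*(1 - 4*6))*(-83) = -3*1/(6*(1 - 24))*(-83) = -3/(6*(-23))*(-83) = -3/(-138)*(-83) = -3*(-1/138)*(-83) = (1/46)*(-83) = -83/46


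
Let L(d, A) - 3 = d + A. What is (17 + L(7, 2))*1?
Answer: 29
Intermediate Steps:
L(d, A) = 3 + A + d (L(d, A) = 3 + (d + A) = 3 + (A + d) = 3 + A + d)
(17 + L(7, 2))*1 = (17 + (3 + 2 + 7))*1 = (17 + 12)*1 = 29*1 = 29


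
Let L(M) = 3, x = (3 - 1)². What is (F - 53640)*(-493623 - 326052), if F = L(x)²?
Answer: 43959989925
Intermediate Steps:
x = 4 (x = 2² = 4)
F = 9 (F = 3² = 9)
(F - 53640)*(-493623 - 326052) = (9 - 53640)*(-493623 - 326052) = -53631*(-819675) = 43959989925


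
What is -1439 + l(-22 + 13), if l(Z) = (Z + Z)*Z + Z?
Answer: -1286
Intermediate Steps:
l(Z) = Z + 2*Z² (l(Z) = (2*Z)*Z + Z = 2*Z² + Z = Z + 2*Z²)
-1439 + l(-22 + 13) = -1439 + (-22 + 13)*(1 + 2*(-22 + 13)) = -1439 - 9*(1 + 2*(-9)) = -1439 - 9*(1 - 18) = -1439 - 9*(-17) = -1439 + 153 = -1286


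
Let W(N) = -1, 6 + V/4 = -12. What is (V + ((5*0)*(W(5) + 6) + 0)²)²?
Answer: 5184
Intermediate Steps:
V = -72 (V = -24 + 4*(-12) = -24 - 48 = -72)
(V + ((5*0)*(W(5) + 6) + 0)²)² = (-72 + ((5*0)*(-1 + 6) + 0)²)² = (-72 + (0*5 + 0)²)² = (-72 + (0 + 0)²)² = (-72 + 0²)² = (-72 + 0)² = (-72)² = 5184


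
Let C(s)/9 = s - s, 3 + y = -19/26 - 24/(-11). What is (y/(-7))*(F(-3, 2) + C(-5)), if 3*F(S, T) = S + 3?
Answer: 0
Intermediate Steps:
F(S, T) = 1 + S/3 (F(S, T) = (S + 3)/3 = (3 + S)/3 = 1 + S/3)
y = -443/286 (y = -3 + (-19/26 - 24/(-11)) = -3 + (-19*1/26 - 24*(-1/11)) = -3 + (-19/26 + 24/11) = -3 + 415/286 = -443/286 ≈ -1.5490)
C(s) = 0 (C(s) = 9*(s - s) = 9*0 = 0)
(y/(-7))*(F(-3, 2) + C(-5)) = (-443/286/(-7))*((1 + (1/3)*(-3)) + 0) = (-443/286*(-1/7))*((1 - 1) + 0) = 443*(0 + 0)/2002 = (443/2002)*0 = 0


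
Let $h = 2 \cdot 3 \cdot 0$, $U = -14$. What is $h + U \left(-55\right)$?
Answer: $770$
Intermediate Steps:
$h = 0$ ($h = 6 \cdot 0 = 0$)
$h + U \left(-55\right) = 0 - -770 = 0 + 770 = 770$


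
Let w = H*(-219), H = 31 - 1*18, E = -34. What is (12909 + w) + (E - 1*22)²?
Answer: 13198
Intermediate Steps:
H = 13 (H = 31 - 18 = 13)
w = -2847 (w = 13*(-219) = -2847)
(12909 + w) + (E - 1*22)² = (12909 - 2847) + (-34 - 1*22)² = 10062 + (-34 - 22)² = 10062 + (-56)² = 10062 + 3136 = 13198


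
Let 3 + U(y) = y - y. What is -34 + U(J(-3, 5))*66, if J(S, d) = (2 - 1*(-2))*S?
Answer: -232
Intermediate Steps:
J(S, d) = 4*S (J(S, d) = (2 + 2)*S = 4*S)
U(y) = -3 (U(y) = -3 + (y - y) = -3 + 0 = -3)
-34 + U(J(-3, 5))*66 = -34 - 3*66 = -34 - 198 = -232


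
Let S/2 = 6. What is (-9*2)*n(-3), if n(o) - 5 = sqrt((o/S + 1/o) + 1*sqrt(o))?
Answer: -90 - 3*sqrt(-21 + 36*I*sqrt(3)) ≈ -104.2 - 19.763*I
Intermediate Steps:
S = 12 (S = 2*6 = 12)
n(o) = 5 + sqrt(sqrt(o) + 1/o + o/12) (n(o) = 5 + sqrt((o/12 + 1/o) + 1*sqrt(o)) = 5 + sqrt((o*(1/12) + 1/o) + sqrt(o)) = 5 + sqrt((o/12 + 1/o) + sqrt(o)) = 5 + sqrt((1/o + o/12) + sqrt(o)) = 5 + sqrt(sqrt(o) + 1/o + o/12))
(-9*2)*n(-3) = (-9*2)*(5 + sqrt(3*(-3) + 36*sqrt(-3) + 36/(-3))/6) = -18*(5 + sqrt(-9 + 36*(I*sqrt(3)) + 36*(-1/3))/6) = -18*(5 + sqrt(-9 + 36*I*sqrt(3) - 12)/6) = -18*(5 + sqrt(-21 + 36*I*sqrt(3))/6) = -90 - 3*sqrt(-21 + 36*I*sqrt(3))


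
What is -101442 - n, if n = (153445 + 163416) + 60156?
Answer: -478459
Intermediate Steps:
n = 377017 (n = 316861 + 60156 = 377017)
-101442 - n = -101442 - 1*377017 = -101442 - 377017 = -478459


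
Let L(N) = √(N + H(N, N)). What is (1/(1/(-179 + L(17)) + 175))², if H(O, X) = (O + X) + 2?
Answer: 31334480393894/959557092988162201 + 11195442*√53/959557092988162201 ≈ 3.2655e-5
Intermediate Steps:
H(O, X) = 2 + O + X
L(N) = √(2 + 3*N) (L(N) = √(N + (2 + N + N)) = √(N + (2 + 2*N)) = √(2 + 3*N))
(1/(1/(-179 + L(17)) + 175))² = (1/(1/(-179 + √(2 + 3*17)) + 175))² = (1/(1/(-179 + √(2 + 51)) + 175))² = (1/(1/(-179 + √53) + 175))² = (1/(175 + 1/(-179 + √53)))² = (175 + 1/(-179 + √53))⁻²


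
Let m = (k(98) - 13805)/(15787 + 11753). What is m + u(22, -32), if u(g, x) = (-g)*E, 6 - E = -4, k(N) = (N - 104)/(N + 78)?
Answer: -534389243/2423520 ≈ -220.50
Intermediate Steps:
k(N) = (-104 + N)/(78 + N)
E = 10 (E = 6 - 1*(-4) = 6 + 4 = 10)
u(g, x) = -10*g (u(g, x) = -g*10 = -10*g)
m = -1214843/2423520 (m = ((-104 + 98)/(78 + 98) - 13805)/(15787 + 11753) = (-6/176 - 13805)/27540 = ((1/176)*(-6) - 13805)*(1/27540) = (-3/88 - 13805)*(1/27540) = -1214843/88*1/27540 = -1214843/2423520 ≈ -0.50127)
m + u(22, -32) = -1214843/2423520 - 10*22 = -1214843/2423520 - 220 = -534389243/2423520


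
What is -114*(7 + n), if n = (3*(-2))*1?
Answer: -114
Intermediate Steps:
n = -6 (n = -6*1 = -6)
-114*(7 + n) = -114*(7 - 6) = -114*1 = -114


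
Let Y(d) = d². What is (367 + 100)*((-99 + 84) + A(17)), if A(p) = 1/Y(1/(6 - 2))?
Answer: 467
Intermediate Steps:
A(p) = 16 (A(p) = 1/((1/(6 - 2))²) = 1/((1/4)²) = 1/((¼)²) = 1/(1/16) = 16)
(367 + 100)*((-99 + 84) + A(17)) = (367 + 100)*((-99 + 84) + 16) = 467*(-15 + 16) = 467*1 = 467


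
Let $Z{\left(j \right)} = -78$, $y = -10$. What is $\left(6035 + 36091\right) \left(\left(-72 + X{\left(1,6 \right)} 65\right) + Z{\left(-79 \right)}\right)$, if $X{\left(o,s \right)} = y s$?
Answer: $-170610300$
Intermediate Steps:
$X{\left(o,s \right)} = - 10 s$
$\left(6035 + 36091\right) \left(\left(-72 + X{\left(1,6 \right)} 65\right) + Z{\left(-79 \right)}\right) = \left(6035 + 36091\right) \left(\left(-72 + \left(-10\right) 6 \cdot 65\right) - 78\right) = 42126 \left(\left(-72 - 3900\right) - 78\right) = 42126 \left(-3972 - 78\right) = 42126 \left(-4050\right) = -170610300$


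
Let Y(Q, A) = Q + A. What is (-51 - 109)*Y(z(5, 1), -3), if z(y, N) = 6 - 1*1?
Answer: -320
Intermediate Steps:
z(y, N) = 5 (z(y, N) = 6 - 1 = 5)
Y(Q, A) = A + Q
(-51 - 109)*Y(z(5, 1), -3) = (-51 - 109)*(-3 + 5) = -160*2 = -320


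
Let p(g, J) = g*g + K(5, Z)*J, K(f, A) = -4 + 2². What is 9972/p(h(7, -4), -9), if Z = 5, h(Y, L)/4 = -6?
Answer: 277/16 ≈ 17.313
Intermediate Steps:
h(Y, L) = -24 (h(Y, L) = 4*(-6) = -24)
K(f, A) = 0 (K(f, A) = -4 + 4 = 0)
p(g, J) = g² (p(g, J) = g*g + 0*J = g² + 0 = g²)
9972/p(h(7, -4), -9) = 9972/((-24)²) = 9972/576 = 9972*(1/576) = 277/16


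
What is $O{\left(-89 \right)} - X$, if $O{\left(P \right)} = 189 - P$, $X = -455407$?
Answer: $455685$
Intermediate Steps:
$O{\left(-89 \right)} - X = \left(189 - -89\right) - -455407 = \left(189 + 89\right) + 455407 = 278 + 455407 = 455685$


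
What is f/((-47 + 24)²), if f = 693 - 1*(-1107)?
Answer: 1800/529 ≈ 3.4026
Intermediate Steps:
f = 1800 (f = 693 + 1107 = 1800)
f/((-47 + 24)²) = 1800/((-47 + 24)²) = 1800/((-23)²) = 1800/529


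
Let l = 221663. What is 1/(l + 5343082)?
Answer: 1/5564745 ≈ 1.7970e-7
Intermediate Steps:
1/(l + 5343082) = 1/(221663 + 5343082) = 1/5564745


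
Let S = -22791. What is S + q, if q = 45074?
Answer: 22283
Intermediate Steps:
S + q = -22791 + 45074 = 22283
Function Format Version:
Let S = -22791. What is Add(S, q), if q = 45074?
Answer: 22283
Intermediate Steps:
Add(S, q) = Add(-22791, 45074) = 22283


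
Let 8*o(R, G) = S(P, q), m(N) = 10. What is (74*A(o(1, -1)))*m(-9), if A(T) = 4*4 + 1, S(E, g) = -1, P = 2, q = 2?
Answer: 12580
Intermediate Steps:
o(R, G) = -⅛ (o(R, G) = (⅛)*(-1) = -⅛)
A(T) = 17 (A(T) = 16 + 1 = 17)
(74*A(o(1, -1)))*m(-9) = (74*17)*10 = 1258*10 = 12580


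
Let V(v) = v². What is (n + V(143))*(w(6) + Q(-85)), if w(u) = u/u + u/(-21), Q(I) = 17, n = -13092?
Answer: 130324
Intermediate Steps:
w(u) = 1 - u/21 (w(u) = 1 + u*(-1/21) = 1 - u/21)
(n + V(143))*(w(6) + Q(-85)) = (-13092 + 143²)*((1 - 1/21*6) + 17) = (-13092 + 20449)*((1 - 2/7) + 17) = 7357*(5/7 + 17) = 7357*(124/7) = 130324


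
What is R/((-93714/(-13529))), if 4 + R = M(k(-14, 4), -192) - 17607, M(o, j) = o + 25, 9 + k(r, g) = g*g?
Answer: -237826291/93714 ≈ -2537.8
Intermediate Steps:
k(r, g) = -9 + g² (k(r, g) = -9 + g*g = -9 + g²)
M(o, j) = 25 + o
R = -17579 (R = -4 + ((25 + (-9 + 4²)) - 17607) = -4 + ((25 + (-9 + 16)) - 17607) = -4 + ((25 + 7) - 17607) = -4 + (32 - 17607) = -4 - 17575 = -17579)
R/((-93714/(-13529))) = -17579/((-93714/(-13529))) = -17579/((-93714*(-1/13529))) = -17579/93714/13529 = -17579*13529/93714 = -237826291/93714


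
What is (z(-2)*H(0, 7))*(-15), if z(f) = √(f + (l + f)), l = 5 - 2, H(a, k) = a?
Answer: 0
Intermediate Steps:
l = 3
z(f) = √(3 + 2*f) (z(f) = √(f + (3 + f)) = √(3 + 2*f))
(z(-2)*H(0, 7))*(-15) = (√(3 + 2*(-2))*0)*(-15) = (√(3 - 4)*0)*(-15) = (√(-1)*0)*(-15) = (I*0)*(-15) = 0*(-15) = 0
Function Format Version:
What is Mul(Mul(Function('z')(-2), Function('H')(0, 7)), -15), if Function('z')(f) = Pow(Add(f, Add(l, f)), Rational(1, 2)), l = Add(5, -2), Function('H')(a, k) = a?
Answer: 0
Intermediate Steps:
l = 3
Function('z')(f) = Pow(Add(3, Mul(2, f)), Rational(1, 2)) (Function('z')(f) = Pow(Add(f, Add(3, f)), Rational(1, 2)) = Pow(Add(3, Mul(2, f)), Rational(1, 2)))
Mul(Mul(Function('z')(-2), Function('H')(0, 7)), -15) = Mul(Mul(Pow(Add(3, Mul(2, -2)), Rational(1, 2)), 0), -15) = Mul(Mul(Pow(Add(3, -4), Rational(1, 2)), 0), -15) = Mul(Mul(Pow(-1, Rational(1, 2)), 0), -15) = Mul(Mul(I, 0), -15) = Mul(0, -15) = 0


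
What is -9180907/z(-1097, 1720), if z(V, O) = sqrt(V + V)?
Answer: 9180907*I*sqrt(2194)/2194 ≈ 1.9601e+5*I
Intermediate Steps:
z(V, O) = sqrt(2)*sqrt(V) (z(V, O) = sqrt(2*V) = sqrt(2)*sqrt(V))
-9180907/z(-1097, 1720) = -9180907*(-I*sqrt(2194)/2194) = -(-9180907)*I*sqrt(2194)/2194 = 9180907*I*sqrt(2194)/2194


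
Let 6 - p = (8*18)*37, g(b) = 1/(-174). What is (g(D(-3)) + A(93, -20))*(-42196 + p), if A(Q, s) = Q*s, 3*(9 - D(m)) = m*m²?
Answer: 7689386519/87 ≈ 8.8384e+7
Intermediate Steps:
D(m) = 9 - m³/3 (D(m) = 9 - m*m²/3 = 9 - m³/3)
g(b) = -1/174
p = -5322 (p = 6 - 8*18*37 = 6 - 144*37 = 6 - 1*5328 = 6 - 5328 = -5322)
(g(D(-3)) + A(93, -20))*(-42196 + p) = (-1/174 + 93*(-20))*(-42196 - 5322) = (-1/174 - 1860)*(-47518) = -323641/174*(-47518) = 7689386519/87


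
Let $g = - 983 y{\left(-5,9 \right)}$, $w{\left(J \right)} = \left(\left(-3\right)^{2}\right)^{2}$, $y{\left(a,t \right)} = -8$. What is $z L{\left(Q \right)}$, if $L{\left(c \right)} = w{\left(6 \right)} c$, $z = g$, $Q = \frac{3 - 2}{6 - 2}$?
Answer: $159246$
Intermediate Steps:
$w{\left(J \right)} = 81$ ($w{\left(J \right)} = 9^{2} = 81$)
$g = 7864$ ($g = \left(-983\right) \left(-8\right) = 7864$)
$Q = \frac{1}{4}$ ($Q = 1 \cdot \frac{1}{4} = \frac{1}{4} \approx 0.25$)
$z = 7864$
$L{\left(c \right)} = 81 c$
$z L{\left(Q \right)} = 7864 \cdot 81 \cdot \frac{1}{4} = 7864 \cdot \frac{81}{4} = 159246$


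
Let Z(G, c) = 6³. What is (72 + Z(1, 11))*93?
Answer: 26784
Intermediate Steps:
Z(G, c) = 216
(72 + Z(1, 11))*93 = (72 + 216)*93 = 288*93 = 26784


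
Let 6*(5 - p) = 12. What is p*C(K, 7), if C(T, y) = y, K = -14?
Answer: 21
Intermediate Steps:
p = 3 (p = 5 - ⅙*12 = 5 - 2 = 3)
p*C(K, 7) = 3*7 = 21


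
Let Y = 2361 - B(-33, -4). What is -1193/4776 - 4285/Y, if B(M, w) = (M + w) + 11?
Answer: -23312851/11400312 ≈ -2.0449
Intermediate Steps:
B(M, w) = 11 + M + w
Y = 2387 (Y = 2361 - (11 - 33 - 4) = 2361 - 1*(-26) = 2361 + 26 = 2387)
-1193/4776 - 4285/Y = -1193/4776 - 4285/2387 = -23312851/11400312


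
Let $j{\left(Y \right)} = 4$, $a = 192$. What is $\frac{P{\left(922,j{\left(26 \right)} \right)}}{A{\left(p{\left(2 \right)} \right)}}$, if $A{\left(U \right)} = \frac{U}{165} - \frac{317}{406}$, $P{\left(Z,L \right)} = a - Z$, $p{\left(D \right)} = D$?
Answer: $\frac{48902700}{51493} \approx 949.7$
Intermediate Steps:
$P{\left(Z,L \right)} = 192 - Z$
$A{\left(U \right)} = - \frac{317}{406} + \frac{U}{165}$ ($A{\left(U \right)} = U \frac{1}{165} - \frac{317}{406} = \frac{U}{165} - \frac{317}{406} = - \frac{317}{406} + \frac{U}{165}$)
$\frac{P{\left(922,j{\left(26 \right)} \right)}}{A{\left(p{\left(2 \right)} \right)}} = \frac{192 - 922}{- \frac{317}{406} + \frac{1}{165} \cdot 2} = \frac{192 - 922}{- \frac{317}{406} + \frac{2}{165}} = - \frac{730}{- \frac{51493}{66990}} = \left(-730\right) \left(- \frac{66990}{51493}\right) = \frac{48902700}{51493}$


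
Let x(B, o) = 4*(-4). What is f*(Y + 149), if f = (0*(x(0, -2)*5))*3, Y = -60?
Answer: 0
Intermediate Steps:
x(B, o) = -16
f = 0 (f = (0*(-16*5))*3 = (0*(-80))*3 = 0*3 = 0)
f*(Y + 149) = 0*(-60 + 149) = 0*89 = 0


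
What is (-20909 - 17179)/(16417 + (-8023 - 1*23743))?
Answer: 38088/15349 ≈ 2.4815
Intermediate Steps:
(-20909 - 17179)/(16417 + (-8023 - 1*23743)) = -38088/(16417 + (-8023 - 23743)) = -38088/(16417 - 31766) = -38088/(-15349) = -38088*(-1/15349) = 38088/15349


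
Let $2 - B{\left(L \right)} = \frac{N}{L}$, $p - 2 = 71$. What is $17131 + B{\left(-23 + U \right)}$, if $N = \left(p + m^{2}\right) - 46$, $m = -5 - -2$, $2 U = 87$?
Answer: $\frac{702381}{41} \approx 17131.0$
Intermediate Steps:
$U = \frac{87}{2}$ ($U = \frac{1}{2} \cdot 87 = \frac{87}{2} \approx 43.5$)
$p = 73$ ($p = 2 + 71 = 73$)
$m = -3$ ($m = -5 + 2 = -3$)
$N = 36$ ($N = \left(73 + \left(-3\right)^{2}\right) - 46 = \left(73 + 9\right) - 46 = 82 - 46 = 36$)
$B{\left(L \right)} = 2 - \frac{36}{L}$
$17131 + B{\left(-23 + U \right)} = 17131 + \left(2 - \frac{36}{-23 + \frac{87}{2}}\right) = 17131 + \left(2 - \frac{36}{\frac{41}{2}}\right) = 17131 + \left(2 - \frac{72}{41}\right) = 17131 + \frac{10}{41} = \frac{702381}{41}$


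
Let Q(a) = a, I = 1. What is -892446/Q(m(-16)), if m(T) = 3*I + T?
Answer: 892446/13 ≈ 68650.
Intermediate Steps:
m(T) = 3 + T (m(T) = 3*1 + T = 3 + T)
-892446/Q(m(-16)) = -892446/(3 - 16) = -892446/(-13) = -892446*(-1/13) = 892446/13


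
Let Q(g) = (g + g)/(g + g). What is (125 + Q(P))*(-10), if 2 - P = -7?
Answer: -1260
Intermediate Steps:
P = 9 (P = 2 - 1*(-7) = 2 + 7 = 9)
Q(g) = 1 (Q(g) = (2*g)/((2*g)) = (2*g)*(1/(2*g)) = 1)
(125 + Q(P))*(-10) = (125 + 1)*(-10) = 126*(-10) = -1260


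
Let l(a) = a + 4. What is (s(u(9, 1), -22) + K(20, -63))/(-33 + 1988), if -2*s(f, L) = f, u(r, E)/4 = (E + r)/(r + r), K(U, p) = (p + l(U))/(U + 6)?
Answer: -47/35190 ≈ -0.0013356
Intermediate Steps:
l(a) = 4 + a
K(U, p) = (4 + U + p)/(6 + U) (K(U, p) = (p + (4 + U))/(U + 6) = (4 + U + p)/(6 + U))
u(r, E) = 2*(E + r)/r (u(r, E) = 4*((E + r)/(r + r)) = 4*((E + r)/((2*r))) = 4*((E + r)*(1/(2*r))) = 4*((E + r)/(2*r)) = 2*(E + r)/r)
s(f, L) = -f/2
(s(u(9, 1), -22) + K(20, -63))/(-33 + 1988) = (-(2 + 2*1/9)/2 + (4 + 20 - 63)/(6 + 20))/(-33 + 1988) = (-(2 + 2*1*(⅑))/2 - 39/26)/1955 = (-(2 + 2/9)/2 + (1/26)*(-39))*(1/1955) = (-½*20/9 - 3/2)*(1/1955) = (-10/9 - 3/2)*(1/1955) = -47/18*1/1955 = -47/35190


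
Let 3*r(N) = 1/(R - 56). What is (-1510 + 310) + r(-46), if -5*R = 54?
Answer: -1202405/1002 ≈ -1200.0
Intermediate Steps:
R = -54/5 (R = -⅕*54 = -54/5 ≈ -10.800)
r(N) = -5/1002 (r(N) = 1/(3*(-54/5 - 56)) = 1/(3*(-334/5)) = (⅓)*(-5/334) = -5/1002)
(-1510 + 310) + r(-46) = (-1510 + 310) - 5/1002 = -1200 - 5/1002 = -1202405/1002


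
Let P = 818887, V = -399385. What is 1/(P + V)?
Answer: 1/419502 ≈ 2.3838e-6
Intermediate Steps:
1/(P + V) = 1/(818887 - 399385) = 1/419502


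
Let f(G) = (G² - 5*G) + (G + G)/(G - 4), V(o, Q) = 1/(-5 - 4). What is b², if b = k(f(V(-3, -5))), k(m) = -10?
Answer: 100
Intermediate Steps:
V(o, Q) = -⅑ (V(o, Q) = 1/(-9) = -⅑)
f(G) = G² - 5*G + 2*G/(-4 + G) (f(G) = (G² - 5*G) + (2*G)/(-4 + G) = (G² - 5*G) + 2*G/(-4 + G) = G² - 5*G + 2*G/(-4 + G))
b = -10
b² = (-10)² = 100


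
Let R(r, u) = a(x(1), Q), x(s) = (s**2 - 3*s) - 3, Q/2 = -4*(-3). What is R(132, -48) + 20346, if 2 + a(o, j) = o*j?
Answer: 20224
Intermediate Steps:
Q = 24 (Q = 2*(-4*(-3)) = 2*12 = 24)
x(s) = -3 + s**2 - 3*s
a(o, j) = -2 + j*o (a(o, j) = -2 + o*j = -2 + j*o)
R(r, u) = -122 (R(r, u) = -2 + 24*(-3 + 1**2 - 3*1) = -2 + 24*(-3 + 1 - 3) = -2 + 24*(-5) = -2 - 120 = -122)
R(132, -48) + 20346 = -122 + 20346 = 20224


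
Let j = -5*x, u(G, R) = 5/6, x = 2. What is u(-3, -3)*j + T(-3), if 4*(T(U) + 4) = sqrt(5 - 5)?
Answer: -37/3 ≈ -12.333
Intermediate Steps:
T(U) = -4 (T(U) = -4 + sqrt(5 - 5)/4 = -4 + sqrt(0)/4 = -4 + (1/4)*0 = -4 + 0 = -4)
u(G, R) = 5/6 (u(G, R) = 5*(1/6) = 5/6)
j = -10 (j = -5*2 = -10)
u(-3, -3)*j + T(-3) = (5/6)*(-10) - 4 = -25/3 - 4 = -37/3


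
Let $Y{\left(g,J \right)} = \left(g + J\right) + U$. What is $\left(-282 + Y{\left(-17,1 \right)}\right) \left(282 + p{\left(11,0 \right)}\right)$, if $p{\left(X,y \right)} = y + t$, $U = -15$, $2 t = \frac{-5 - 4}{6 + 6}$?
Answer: $- \frac{705189}{8} \approx -88149.0$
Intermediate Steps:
$t = - \frac{3}{8}$ ($t = \frac{\left(-5 - 4\right) \frac{1}{6 + 6}}{2} = \frac{\left(-9\right) \frac{1}{12}}{2} = \frac{1}{2} \left(- \frac{3}{4}\right) = - \frac{3}{8} \approx -0.375$)
$Y{\left(g,J \right)} = -15 + J + g$ ($Y{\left(g,J \right)} = \left(g + J\right) - 15 = \left(J + g\right) - 15 = -15 + J + g$)
$p{\left(X,y \right)} = - \frac{3}{8} + y$ ($p{\left(X,y \right)} = y - \frac{3}{8} = - \frac{3}{8} + y$)
$\left(-282 + Y{\left(-17,1 \right)}\right) \left(282 + p{\left(11,0 \right)}\right) = \left(-282 - 31\right) \left(282 + \left(- \frac{3}{8} + 0\right)\right) = \left(-282 - 31\right) \left(282 - \frac{3}{8}\right) = \left(-313\right) \frac{2253}{8} = - \frac{705189}{8}$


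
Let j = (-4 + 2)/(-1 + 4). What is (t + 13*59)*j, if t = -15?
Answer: -1504/3 ≈ -501.33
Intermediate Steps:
j = -⅔ (j = -2/3 = -2*⅓ = -⅔ ≈ -0.66667)
(t + 13*59)*j = (-15 + 13*59)*(-⅔) = (-15 + 767)*(-⅔) = 752*(-⅔) = -1504/3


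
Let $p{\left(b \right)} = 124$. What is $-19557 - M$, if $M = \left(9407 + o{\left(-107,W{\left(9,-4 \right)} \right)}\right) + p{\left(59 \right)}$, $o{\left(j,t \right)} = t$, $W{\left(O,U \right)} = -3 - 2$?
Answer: $-29083$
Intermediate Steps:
$W{\left(O,U \right)} = -5$
$M = 9526$ ($M = \left(9407 - 5\right) + 124 = 9402 + 124 = 9526$)
$-19557 - M = -19557 - 9526 = -29083$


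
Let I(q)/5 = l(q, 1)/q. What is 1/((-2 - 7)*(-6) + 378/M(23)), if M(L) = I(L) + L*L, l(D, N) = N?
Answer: 6086/332991 ≈ 0.018277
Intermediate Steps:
I(q) = 5/q (I(q) = 5*(1/q) = 5/q)
M(L) = L² + 5/L (M(L) = 5/L + L*L = 5/L + L² = L² + 5/L)
1/((-2 - 7)*(-6) + 378/M(23)) = 1/((-2 - 7)*(-6) + 378/(((5 + 23³)/23))) = 1/(-9*(-6) + 378/(((5 + 12167)/23))) = 1/(54 + 378/(((1/23)*12172))) = 1/(54 + 378/(12172/23)) = 1/(54 + 378*(23/12172)) = 1/(54 + 4347/6086) = 1/(332991/6086) = 6086/332991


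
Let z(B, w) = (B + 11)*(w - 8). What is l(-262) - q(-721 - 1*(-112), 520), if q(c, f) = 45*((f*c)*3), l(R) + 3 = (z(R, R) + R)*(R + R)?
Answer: 7377605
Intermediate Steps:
z(B, w) = (-8 + w)*(11 + B) (z(B, w) = (11 + B)*(-8 + w) = (-8 + w)*(11 + B))
l(R) = -3 + 2*R*(-88 + R² + 4*R) (l(R) = -3 + ((-88 - 8*R + 11*R + R*R) + R)*(R + R) = -3 + ((-88 - 8*R + 11*R + R²) + R)*(2*R) = -3 + ((-88 + R² + 3*R) + R)*(2*R) = -3 + (-88 + R² + 4*R)*(2*R) = -3 + 2*R*(-88 + R² + 4*R))
q(c, f) = 135*c*f (q(c, f) = 45*((c*f)*3) = 45*(3*c*f) = 135*c*f)
l(-262) - q(-721 - 1*(-112), 520) = (-3 - 176*(-262) + 2*(-262)³ + 8*(-262)²) - 135*(-721 - 1*(-112))*520 = (-3 + 46112 + 2*(-17984728) + 8*68644) - 135*(-721 + 112)*520 = (-3 + 46112 - 35969456 + 549152) - 135*(-609)*520 = -35374195 - 1*(-42751800) = -35374195 + 42751800 = 7377605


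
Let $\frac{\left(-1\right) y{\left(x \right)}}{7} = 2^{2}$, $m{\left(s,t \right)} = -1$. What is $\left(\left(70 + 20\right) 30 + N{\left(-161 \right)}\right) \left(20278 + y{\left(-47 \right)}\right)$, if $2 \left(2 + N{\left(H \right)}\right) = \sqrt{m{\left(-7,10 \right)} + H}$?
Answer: $54634500 + 91125 i \sqrt{2} \approx 5.4634 \cdot 10^{7} + 1.2887 \cdot 10^{5} i$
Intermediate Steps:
$y{\left(x \right)} = -28$ ($y{\left(x \right)} = - 7 \cdot 2^{2} = \left(-7\right) 4 = -28$)
$N{\left(H \right)} = -2 + \frac{\sqrt{-1 + H}}{2}$
$\left(\left(70 + 20\right) 30 + N{\left(-161 \right)}\right) \left(20278 + y{\left(-47 \right)}\right) = \left(\left(70 + 20\right) 30 - \left(2 - \frac{\sqrt{-1 - 161}}{2}\right)\right) \left(20278 - 28\right) = \left(90 \cdot 30 - \left(2 - \frac{\sqrt{-162}}{2}\right)\right) 20250 = \left(2700 - \left(2 - \frac{9 i \sqrt{2}}{2}\right)\right) 20250 = \left(2698 + \frac{9 i \sqrt{2}}{2}\right) 20250 = 54634500 + 91125 i \sqrt{2}$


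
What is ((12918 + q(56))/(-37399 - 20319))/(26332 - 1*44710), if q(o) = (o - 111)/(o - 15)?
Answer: 529583/43490397564 ≈ 1.2177e-5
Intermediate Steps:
q(o) = (-111 + o)/(-15 + o)
((12918 + q(56))/(-37399 - 20319))/(26332 - 1*44710) = ((12918 + (-111 + 56)/(-15 + 56))/(-37399 - 20319))/(26332 - 1*44710) = ((12918 - 55/41)/(-57718))/(26332 - 44710) = ((12918 + (1/41)*(-55))*(-1/57718))/(-18378) = ((12918 - 55/41)*(-1/57718))*(-1/18378) = ((529583/41)*(-1/57718))*(-1/18378) = -529583/2366438*(-1/18378) = 529583/43490397564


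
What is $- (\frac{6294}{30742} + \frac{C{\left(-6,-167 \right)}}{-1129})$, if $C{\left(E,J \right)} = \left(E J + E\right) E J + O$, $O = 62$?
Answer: $\frac{15337535071}{17353859} \approx 883.81$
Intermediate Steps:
$C{\left(E,J \right)} = 62 + E J \left(E + E J\right)$ ($C{\left(E,J \right)} = \left(E J + E\right) E J + 62 = \left(E + E J\right) E J + 62 = E \left(E + E J\right) J + 62 = E J \left(E + E J\right) + 62 = 62 + E J \left(E + E J\right)$)
$- (\frac{6294}{30742} + \frac{C{\left(-6,-167 \right)}}{-1129}) = - (\frac{6294}{30742} + \frac{62 - 167 \left(-6\right)^{2} + \left(-6\right)^{2} \left(-167\right)^{2}}{-1129}) = - (6294 \cdot \frac{1}{30742} + \left(62 - 6012 + 36 \cdot 27889\right) \left(- \frac{1}{1129}\right)) = - (\frac{3147}{15371} + \left(62 - 6012 + 1004004\right) \left(- \frac{1}{1129}\right)) = - (\frac{3147}{15371} + 998054 \left(- \frac{1}{1129}\right)) = - (\frac{3147}{15371} - \frac{998054}{1129}) = \left(-1\right) \left(- \frac{15337535071}{17353859}\right) = \frac{15337535071}{17353859}$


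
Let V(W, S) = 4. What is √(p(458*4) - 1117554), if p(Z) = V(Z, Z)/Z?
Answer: I*√234422596798/458 ≈ 1057.1*I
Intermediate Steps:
p(Z) = 4/Z
√(p(458*4) - 1117554) = √(4/((458*4)) - 1117554) = √(4/1832 - 1117554) = √(4*(1/1832) - 1117554) = √(1/458 - 1117554) = √(-511839731/458) = I*√234422596798/458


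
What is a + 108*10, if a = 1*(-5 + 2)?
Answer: 1077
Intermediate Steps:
a = -3 (a = 1*(-3) = -3)
a + 108*10 = -3 + 108*10 = -3 + 1080 = 1077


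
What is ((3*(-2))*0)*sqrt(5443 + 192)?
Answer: 0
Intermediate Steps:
((3*(-2))*0)*sqrt(5443 + 192) = (-6*0)*sqrt(5635) = 0*(7*sqrt(115)) = 0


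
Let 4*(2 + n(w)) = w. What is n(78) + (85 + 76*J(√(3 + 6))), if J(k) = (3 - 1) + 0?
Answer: 509/2 ≈ 254.50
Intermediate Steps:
J(k) = 2 (J(k) = 2 + 0 = 2)
n(w) = -2 + w/4
n(78) + (85 + 76*J(√(3 + 6))) = (-2 + (¼)*78) + (85 + 76*2) = (-2 + 39/2) + (85 + 152) = 35/2 + 237 = 509/2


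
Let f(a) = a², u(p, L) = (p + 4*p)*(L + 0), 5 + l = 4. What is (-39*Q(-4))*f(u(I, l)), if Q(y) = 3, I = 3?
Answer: -26325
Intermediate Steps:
l = -1 (l = -5 + 4 = -1)
u(p, L) = 5*L*p (u(p, L) = (5*p)*L = 5*L*p)
(-39*Q(-4))*f(u(I, l)) = (-39*3)*(5*(-1)*3)² = -117*(-15)² = -117*225 = -26325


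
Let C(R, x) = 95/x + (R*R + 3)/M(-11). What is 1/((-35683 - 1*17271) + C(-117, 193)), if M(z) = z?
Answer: -2123/115062853 ≈ -1.8451e-5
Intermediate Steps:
C(R, x) = -3/11 + 95/x - R²/11 (C(R, x) = 95/x + (R*R + 3)/(-11) = 95/x + (R² + 3)*(-1/11) = 95/x + (3 + R²)*(-1/11) = 95/x + (-3/11 - R²/11) = -3/11 + 95/x - R²/11)
1/((-35683 - 1*17271) + C(-117, 193)) = 1/((-35683 - 1*17271) + (1/11)*(1045 - 1*193*(3 + (-117)²))/193) = 1/((-35683 - 17271) + (1/11)*(1/193)*(1045 - 1*193*(3 + 13689))) = 1/(-52954 + (1/11)*(1/193)*(1045 - 1*193*13692)) = 1/(-52954 + (1/11)*(1/193)*(1045 - 2642556)) = 1/(-52954 + (1/11)*(1/193)*(-2641511)) = 1/(-52954 - 2641511/2123) = 1/(-115062853/2123) = -2123/115062853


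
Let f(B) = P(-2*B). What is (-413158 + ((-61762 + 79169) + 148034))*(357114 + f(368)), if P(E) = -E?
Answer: -88645528450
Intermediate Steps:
f(B) = 2*B (f(B) = -(-2)*B = 2*B)
(-413158 + ((-61762 + 79169) + 148034))*(357114 + f(368)) = (-413158 + ((-61762 + 79169) + 148034))*(357114 + 2*368) = (-413158 + (17407 + 148034))*(357114 + 736) = (-413158 + 165441)*357850 = -247717*357850 = -88645528450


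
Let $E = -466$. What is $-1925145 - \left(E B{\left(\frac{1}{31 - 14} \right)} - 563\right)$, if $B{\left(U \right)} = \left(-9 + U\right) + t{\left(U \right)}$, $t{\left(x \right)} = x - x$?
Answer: $- \frac{32788726}{17} \approx -1.9287 \cdot 10^{6}$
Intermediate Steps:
$t{\left(x \right)} = 0$
$B{\left(U \right)} = -9 + U$ ($B{\left(U \right)} = \left(-9 + U\right) + 0 = -9 + U$)
$-1925145 - \left(E B{\left(\frac{1}{31 - 14} \right)} - 563\right) = -1925145 - \left(- 466 \left(-9 + \frac{1}{31 - 14}\right) - 563\right) = -1925145 - \left(- 466 \left(-9 + \frac{1}{17}\right) - 563\right) = -1925145 - \left(\left(-466\right) \left(- \frac{152}{17}\right) - 563\right) = -1925145 - \left(\frac{70832}{17} - 563\right) = -1925145 - \frac{61261}{17} = - \frac{32788726}{17}$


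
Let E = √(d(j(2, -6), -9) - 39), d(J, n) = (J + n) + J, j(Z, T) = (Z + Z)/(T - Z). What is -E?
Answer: -7*I ≈ -7.0*I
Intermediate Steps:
j(Z, T) = 2*Z/(T - Z) (j(Z, T) = (2*Z)/(T - Z) = 2*Z/(T - Z))
d(J, n) = n + 2*J
E = 7*I (E = √((-9 + 2*(2*2/(-6 - 1*2))) - 39) = √((-9 + 2*(2*2/(-6 - 2))) - 39) = √((-9 + 2*(2*2/(-8))) - 39) = √((-9 + 2*(2*2*(-⅛))) - 39) = √((-9 + 2*(-½)) - 39) = √((-9 - 1) - 39) = √(-10 - 39) = √(-49) = 7*I ≈ 7.0*I)
-E = -7*I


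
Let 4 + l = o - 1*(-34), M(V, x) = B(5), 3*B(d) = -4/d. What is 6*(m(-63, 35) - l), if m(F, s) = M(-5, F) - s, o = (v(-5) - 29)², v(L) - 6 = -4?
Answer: -23828/5 ≈ -4765.6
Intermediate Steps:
v(L) = 2 (v(L) = 6 - 4 = 2)
B(d) = -4/(3*d) (B(d) = (-4/d)/3 = -4/(3*d))
o = 729 (o = (2 - 29)² = (-27)² = 729)
M(V, x) = -4/15 (M(V, x) = -4/3/5 = -4/3*⅕ = -4/15)
l = 759 (l = -4 + (729 - 1*(-34)) = -4 + (729 + 34) = -4 + 763 = 759)
m(F, s) = -4/15 - s
6*(m(-63, 35) - l) = 6*((-4/15 - 1*35) - 1*759) = 6*((-4/15 - 35) - 759) = 6*(-529/15 - 759) = 6*(-11914/15) = -23828/5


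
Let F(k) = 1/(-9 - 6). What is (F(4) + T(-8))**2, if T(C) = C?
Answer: 14641/225 ≈ 65.071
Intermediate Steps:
F(k) = -1/15 (F(k) = 1/(-15) = -1/15)
(F(4) + T(-8))**2 = (-1/15 - 8)**2 = (-121/15)**2 = 14641/225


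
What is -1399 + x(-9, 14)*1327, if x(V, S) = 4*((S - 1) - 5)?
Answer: 41065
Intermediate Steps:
x(V, S) = -24 + 4*S (x(V, S) = 4*((-1 + S) - 5) = 4*(-6 + S) = -24 + 4*S)
-1399 + x(-9, 14)*1327 = -1399 + (-24 + 4*14)*1327 = -1399 + (-24 + 56)*1327 = -1399 + 32*1327 = -1399 + 42464 = 41065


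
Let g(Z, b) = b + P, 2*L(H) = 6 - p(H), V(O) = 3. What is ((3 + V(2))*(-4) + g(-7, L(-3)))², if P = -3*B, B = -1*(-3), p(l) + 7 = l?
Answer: 625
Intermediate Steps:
p(l) = -7 + l
B = 3
P = -9 (P = -3*3 = -9)
L(H) = 13/2 - H/2 (L(H) = (6 - (-7 + H))/2 = (6 + (7 - H))/2 = (13 - H)/2 = 13/2 - H/2)
g(Z, b) = -9 + b (g(Z, b) = b - 9 = -9 + b)
((3 + V(2))*(-4) + g(-7, L(-3)))² = ((3 + 3)*(-4) + (-9 + (13/2 - ½*(-3))))² = (6*(-4) + (-9 + (13/2 + 3/2)))² = (-24 + (-9 + 8))² = (-24 - 1)² = (-25)² = 625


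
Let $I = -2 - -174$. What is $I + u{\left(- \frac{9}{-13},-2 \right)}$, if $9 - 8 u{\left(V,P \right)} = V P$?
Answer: $\frac{18023}{104} \approx 173.3$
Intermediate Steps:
$u{\left(V,P \right)} = \frac{9}{8} - \frac{P V}{8}$ ($u{\left(V,P \right)} = \frac{9}{8} - \frac{V P}{8} = \frac{9}{8} - \frac{P V}{8}$)
$I = 172$ ($I = -2 + 174 = 172$)
$I + u{\left(- \frac{9}{-13},-2 \right)} = 172 + \left(\frac{9}{8} - - \frac{\left(-9\right) \frac{1}{-13}}{4}\right) = 172 + \left(\frac{9}{8} - - \frac{\left(-9\right) \left(- \frac{1}{13}\right)}{4}\right) = 172 + \left(\frac{9}{8} - \left(- \frac{1}{4}\right) \frac{9}{13}\right) = 172 + \left(\frac{9}{8} + \frac{9}{52}\right) = 172 + \frac{135}{104} = \frac{18023}{104}$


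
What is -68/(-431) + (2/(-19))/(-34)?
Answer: 22395/139213 ≈ 0.16087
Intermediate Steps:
-68/(-431) + (2/(-19))/(-34) = -68*(-1/431) + (2*(-1/19))*(-1/34) = 68/431 - 2/19*(-1/34) = 68/431 + 1/323 = 22395/139213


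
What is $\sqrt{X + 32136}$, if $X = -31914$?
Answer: $\sqrt{222} \approx 14.9$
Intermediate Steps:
$\sqrt{X + 32136} = \sqrt{-31914 + 32136} = \sqrt{222}$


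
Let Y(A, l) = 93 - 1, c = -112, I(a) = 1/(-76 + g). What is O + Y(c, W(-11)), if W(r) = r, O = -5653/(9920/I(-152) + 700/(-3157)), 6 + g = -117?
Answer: 81911086063/890310180 ≈ 92.003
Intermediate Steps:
g = -123 (g = -6 - 117 = -123)
I(a) = -1/199 (I(a) = 1/(-76 - 123) = 1/(-199) = -1/199)
O = 2549503/890310180 (O = -5653/(9920/(-1/199) + 700/(-3157)) = -5653/(9920*(-199) + 700*(-1/3157)) = -5653/(-1974080 - 100/451) = -5653/(-890310180/451) = -5653*(-451/890310180) = 2549503/890310180 ≈ 0.0028636)
Y(A, l) = 92
O + Y(c, W(-11)) = 2549503/890310180 + 92 = 81911086063/890310180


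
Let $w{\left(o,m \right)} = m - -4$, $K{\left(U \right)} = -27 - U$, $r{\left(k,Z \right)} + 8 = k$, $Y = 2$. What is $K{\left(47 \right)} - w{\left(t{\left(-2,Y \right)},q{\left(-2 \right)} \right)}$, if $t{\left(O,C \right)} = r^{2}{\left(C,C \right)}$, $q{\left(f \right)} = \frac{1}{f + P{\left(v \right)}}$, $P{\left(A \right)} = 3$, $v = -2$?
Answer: $-79$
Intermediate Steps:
$r{\left(k,Z \right)} = -8 + k$
$q{\left(f \right)} = \frac{1}{3 + f}$ ($q{\left(f \right)} = \frac{1}{f + 3} = \frac{1}{3 + f}$)
$t{\left(O,C \right)} = \left(-8 + C\right)^{2}$
$w{\left(o,m \right)} = 4 + m$ ($w{\left(o,m \right)} = m + 4 = 4 + m$)
$K{\left(47 \right)} - w{\left(t{\left(-2,Y \right)},q{\left(-2 \right)} \right)} = \left(-27 - 47\right) - \left(4 + \frac{1}{3 - 2}\right) = \left(-27 - 47\right) - \left(4 + 1^{-1}\right) = -74 - \left(4 + 1\right) = -74 - 5 = -79$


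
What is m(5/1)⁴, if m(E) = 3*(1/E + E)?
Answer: 37015056/625 ≈ 59224.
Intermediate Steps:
m(E) = 3*E + 3/E (m(E) = 3*(1/E + E) = 3*(E + 1/E) = 3*E + 3/E)
m(5/1)⁴ = (3*(5/1) + 3/((5/1)))⁴ = (3*(5*1) + 3/((5*1)))⁴ = (3*5 + 3/5)⁴ = (15 + 3*(⅕))⁴ = (15 + ⅗)⁴ = (78/5)⁴ = 37015056/625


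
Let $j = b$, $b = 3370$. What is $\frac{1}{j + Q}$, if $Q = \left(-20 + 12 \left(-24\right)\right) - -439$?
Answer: $\frac{1}{3501} \approx 0.00028563$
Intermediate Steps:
$Q = 131$ ($Q = \left(-20 - 288\right) + 439 = -308 + 439 = 131$)
$j = 3370$
$\frac{1}{j + Q} = \frac{1}{3370 + 131} = \frac{1}{3501}$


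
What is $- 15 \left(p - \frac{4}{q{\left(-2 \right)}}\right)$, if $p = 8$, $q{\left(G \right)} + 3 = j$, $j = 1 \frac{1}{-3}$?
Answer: $-138$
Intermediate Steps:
$j = - \frac{1}{3}$ ($j = 1 \left(- \frac{1}{3}\right) = - \frac{1}{3} \approx -0.33333$)
$q{\left(G \right)} = - \frac{10}{3}$ ($q{\left(G \right)} = -3 - \frac{1}{3} = - \frac{10}{3}$)
$- 15 \left(p - \frac{4}{q{\left(-2 \right)}}\right) = - 15 \left(8 - \frac{4}{- \frac{10}{3}}\right) = - 15 \left(8 - - \frac{6}{5}\right) = - 15 \left(8 + \frac{6}{5}\right) = \left(-15\right) \frac{46}{5} = -138$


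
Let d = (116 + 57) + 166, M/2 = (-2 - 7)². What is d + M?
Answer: 501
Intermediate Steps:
M = 162 (M = 2*(-2 - 7)² = 2*(-9)² = 2*81 = 162)
d = 339 (d = 173 + 166 = 339)
d + M = 339 + 162 = 501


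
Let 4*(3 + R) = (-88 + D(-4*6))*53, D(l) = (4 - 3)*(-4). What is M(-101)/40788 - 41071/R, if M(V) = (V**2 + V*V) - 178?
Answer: 424979419/12460734 ≈ 34.105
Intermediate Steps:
D(l) = -4 (D(l) = 1*(-4) = -4)
M(V) = -178 + 2*V**2 (M(V) = (V**2 + V**2) - 178 = 2*V**2 - 178 = -178 + 2*V**2)
R = -1222 (R = -3 + ((-88 - 4)*53)/4 = -3 + (-92*53)/4 = -3 + (1/4)*(-4876) = -3 - 1219 = -1222)
M(-101)/40788 - 41071/R = (-178 + 2*(-101)**2)/40788 - 41071/(-1222) = (-178 + 2*10201)*(1/40788) - 41071*(-1/1222) = (-178 + 20402)*(1/40788) + 41071/1222 = 20224*(1/40788) + 41071/1222 = 5056/10197 + 41071/1222 = 424979419/12460734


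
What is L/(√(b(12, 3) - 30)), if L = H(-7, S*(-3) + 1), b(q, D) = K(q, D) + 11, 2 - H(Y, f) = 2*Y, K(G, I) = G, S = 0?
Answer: -16*I*√7/7 ≈ -6.0474*I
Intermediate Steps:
H(Y, f) = 2 - 2*Y
b(q, D) = 11 + q (b(q, D) = q + 11 = 11 + q)
L = 16 (L = 2 - 2*(-7) = 2 + 14 = 16)
L/(√(b(12, 3) - 30)) = 16/(√((11 + 12) - 30)) = 16/(√(23 - 30)) = 16/(√(-7)) = 16/((I*√7)) = 16*(-I*√7/7) = -16*I*√7/7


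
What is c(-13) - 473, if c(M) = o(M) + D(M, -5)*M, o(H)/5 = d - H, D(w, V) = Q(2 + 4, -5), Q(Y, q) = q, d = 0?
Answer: -343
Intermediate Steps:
D(w, V) = -5
o(H) = -5*H (o(H) = 5*(0 - H) = 5*(-H) = -5*H)
c(M) = -10*M (c(M) = -5*M - 5*M = -10*M)
c(-13) - 473 = -10*(-13) - 473 = 130 - 473 = -343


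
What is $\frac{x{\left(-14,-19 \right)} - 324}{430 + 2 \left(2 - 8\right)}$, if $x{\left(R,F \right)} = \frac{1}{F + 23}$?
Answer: $- \frac{1295}{1672} \approx -0.77452$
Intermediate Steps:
$x{\left(R,F \right)} = \frac{1}{23 + F}$
$\frac{x{\left(-14,-19 \right)} - 324}{430 + 2 \left(2 - 8\right)} = \frac{\frac{1}{23 - 19} - 324}{430 + 2 \left(2 - 8\right)} = \frac{\frac{1}{4} - 324}{430 + 2 \left(-6\right)} = \frac{\frac{1}{4} - 324}{430 - 12} = - \frac{1295}{4 \cdot 418} = \left(- \frac{1295}{4}\right) \frac{1}{418} = - \frac{1295}{1672}$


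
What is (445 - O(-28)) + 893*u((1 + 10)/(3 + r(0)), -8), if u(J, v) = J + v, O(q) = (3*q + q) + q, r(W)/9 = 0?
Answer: -9854/3 ≈ -3284.7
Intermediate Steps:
r(W) = 0 (r(W) = 9*0 = 0)
O(q) = 5*q (O(q) = 4*q + q = 5*q)
(445 - O(-28)) + 893*u((1 + 10)/(3 + r(0)), -8) = (445 - 5*(-28)) + 893*((1 + 10)/(3 + 0) - 8) = (445 - 1*(-140)) + 893*(11/3 - 8) = (445 + 140) + 893*(11*(⅓) - 8) = 585 + 893*(11/3 - 8) = 585 + 893*(-13/3) = 585 - 11609/3 = -9854/3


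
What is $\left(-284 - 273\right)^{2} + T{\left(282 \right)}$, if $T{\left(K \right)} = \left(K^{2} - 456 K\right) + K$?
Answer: $261463$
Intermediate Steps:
$T{\left(K \right)} = K^{2} - 455 K$
$\left(-284 - 273\right)^{2} + T{\left(282 \right)} = \left(-284 - 273\right)^{2} + 282 \left(-455 + 282\right) = \left(-557\right)^{2} + 282 \left(-173\right) = 310249 - 48786 = 261463$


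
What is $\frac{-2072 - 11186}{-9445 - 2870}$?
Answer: $\frac{13258}{12315} \approx 1.0766$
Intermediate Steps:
$\frac{-2072 - 11186}{-9445 - 2870} = - \frac{13258}{-12315} = \left(-13258\right) \left(- \frac{1}{12315}\right) = \frac{13258}{12315}$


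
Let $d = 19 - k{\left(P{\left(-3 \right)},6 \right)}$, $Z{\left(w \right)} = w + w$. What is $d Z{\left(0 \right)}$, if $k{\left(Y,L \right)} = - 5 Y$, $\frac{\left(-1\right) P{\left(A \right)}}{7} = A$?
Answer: $0$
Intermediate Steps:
$P{\left(A \right)} = - 7 A$
$Z{\left(w \right)} = 2 w$
$d = 124$ ($d = 19 - - 5 \left(\left(-7\right) \left(-3\right)\right) = 19 - \left(-5\right) 21 = 19 - -105 = 19 + 105 = 124$)
$d Z{\left(0 \right)} = 124 \cdot 2 \cdot 0 = 124 \cdot 0 = 0$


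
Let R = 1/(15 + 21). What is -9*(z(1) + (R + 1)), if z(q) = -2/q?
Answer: 35/4 ≈ 8.7500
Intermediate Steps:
R = 1/36 ≈ 0.027778
-9*(z(1) + (R + 1)) = -9*(-2/1 + (1/36 + 1)) = -9*(-2*1 + 37/36) = -9*(-2 + 37/36) = -9*(-35/36) = 35/4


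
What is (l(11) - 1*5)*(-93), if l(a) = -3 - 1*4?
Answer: 1116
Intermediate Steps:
l(a) = -7 (l(a) = -3 - 4 = -7)
(l(11) - 1*5)*(-93) = (-7 - 1*5)*(-93) = (-7 - 5)*(-93) = -12*(-93) = 1116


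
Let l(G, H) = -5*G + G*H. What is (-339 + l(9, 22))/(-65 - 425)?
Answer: 93/245 ≈ 0.37959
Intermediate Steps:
(-339 + l(9, 22))/(-65 - 425) = (-339 + 9*(-5 + 22))/(-65 - 425) = (-339 + 9*17)/(-490) = (-339 + 153)*(-1/490) = -186*(-1/490) = 93/245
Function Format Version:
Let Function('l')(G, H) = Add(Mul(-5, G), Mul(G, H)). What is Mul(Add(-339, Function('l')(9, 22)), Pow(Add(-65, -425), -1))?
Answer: Rational(93, 245) ≈ 0.37959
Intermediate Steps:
Mul(Add(-339, Function('l')(9, 22)), Pow(Add(-65, -425), -1)) = Mul(Add(-339, Mul(9, Add(-5, 22))), Pow(Add(-65, -425), -1)) = Mul(Add(-339, Mul(9, 17)), Pow(-490, -1)) = Mul(Add(-339, 153), Rational(-1, 490)) = Mul(-186, Rational(-1, 490)) = Rational(93, 245)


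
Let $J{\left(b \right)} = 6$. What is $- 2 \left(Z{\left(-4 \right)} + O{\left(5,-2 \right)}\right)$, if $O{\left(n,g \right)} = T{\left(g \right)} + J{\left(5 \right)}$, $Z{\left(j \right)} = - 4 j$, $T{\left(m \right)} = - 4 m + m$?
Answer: $-56$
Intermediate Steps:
$T{\left(m \right)} = - 3 m$
$O{\left(n,g \right)} = 6 - 3 g$ ($O{\left(n,g \right)} = - 3 g + 6 = 6 - 3 g$)
$- 2 \left(Z{\left(-4 \right)} + O{\left(5,-2 \right)}\right) = - 2 \left(\left(-4\right) \left(-4\right) + \left(6 - -6\right)\right) = - 2 \left(16 + \left(6 + 6\right)\right) = - 2 \left(16 + 12\right) = \left(-2\right) 28 = -56$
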